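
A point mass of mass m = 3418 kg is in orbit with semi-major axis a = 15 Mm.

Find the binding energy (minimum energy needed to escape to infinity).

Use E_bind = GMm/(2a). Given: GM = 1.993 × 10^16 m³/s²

Convert to SI: a = 15 Mm = 1.5e+07 m.
Total orbital energy is E = −GMm/(2a); binding energy is E_bind = −E = GMm/(2a).
E_bind = 1.993e+16 · 3418 / (2 · 1.5e+07) J ≈ 2.271e+12 J = 2.271 TJ.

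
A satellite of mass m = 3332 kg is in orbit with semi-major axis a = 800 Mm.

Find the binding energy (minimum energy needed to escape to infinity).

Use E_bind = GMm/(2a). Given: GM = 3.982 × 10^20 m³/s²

Convert to SI: a = 800 Mm = 8e+08 m.
Total orbital energy is E = −GMm/(2a); binding energy is E_bind = −E = GMm/(2a).
E_bind = 3.982e+20 · 3332 / (2 · 8e+08) J ≈ 8.293e+14 J = 829.3 TJ.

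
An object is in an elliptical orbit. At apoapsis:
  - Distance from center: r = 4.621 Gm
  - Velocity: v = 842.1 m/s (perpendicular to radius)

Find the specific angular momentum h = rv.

Convert to SI: r = 4.621 Gm = 4.621e+09 m.
With v perpendicular to r, h = r · v.
h = 4.621e+09 · 842.1 m²/s ≈ 3.891e+12 m²/s.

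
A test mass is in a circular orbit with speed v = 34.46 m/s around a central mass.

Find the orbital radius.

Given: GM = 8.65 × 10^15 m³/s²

For a circular orbit, v² = GM / r, so r = GM / v².
r = 8.65e+15 / (34.46)² m ≈ 7.284e+12 m = 7.284 Tm.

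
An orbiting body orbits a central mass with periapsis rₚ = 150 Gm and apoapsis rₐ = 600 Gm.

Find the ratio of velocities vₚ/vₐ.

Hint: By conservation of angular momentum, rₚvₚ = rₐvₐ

Convert to SI: rₚ = 150 Gm = 1.5e+11 m; rₐ = 600 Gm = 6e+11 m.
Conservation of angular momentum gives rₚvₚ = rₐvₐ, so vₚ/vₐ = rₐ/rₚ.
vₚ/vₐ = 6e+11 / 1.5e+11 ≈ 4.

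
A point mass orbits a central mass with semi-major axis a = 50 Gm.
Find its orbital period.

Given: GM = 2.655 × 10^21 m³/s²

Convert to SI: a = 50 Gm = 5e+10 m.
Kepler's third law: T = 2π √(a³ / GM).
Substituting a = 5e+10 m and GM = 2.655e+21 m³/s²:
T = 2π √((5e+10)³ / 2.655e+21) s
T ≈ 1.363e+06 s = 15.78 days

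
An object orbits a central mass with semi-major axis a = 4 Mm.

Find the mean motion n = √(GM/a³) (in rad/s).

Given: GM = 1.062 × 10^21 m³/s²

Convert to SI: a = 4 Mm = 4e+06 m.
n = √(GM / a³).
n = √(1.062e+21 / (4e+06)³) rad/s ≈ 4.074 rad/s.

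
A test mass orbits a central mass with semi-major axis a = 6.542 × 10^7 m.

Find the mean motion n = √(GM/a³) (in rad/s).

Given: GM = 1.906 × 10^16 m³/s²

n = √(GM / a³).
n = √(1.906e+16 / (6.542e+07)³) rad/s ≈ 0.0002609 rad/s.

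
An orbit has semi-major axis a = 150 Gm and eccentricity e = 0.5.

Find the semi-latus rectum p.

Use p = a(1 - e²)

Convert to SI: a = 150 Gm = 1.5e+11 m.
p = a (1 − e²).
p = 1.5e+11 · (1 − (0.5)²) = 1.5e+11 · 0.75 ≈ 1.125e+11 m = 112.5 Gm.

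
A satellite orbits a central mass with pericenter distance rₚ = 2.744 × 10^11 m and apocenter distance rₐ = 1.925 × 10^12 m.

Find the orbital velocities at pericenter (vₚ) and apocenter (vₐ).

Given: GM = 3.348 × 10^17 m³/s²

Use the vis-viva equation v² = GM(2/r − 1/a) with a = (rₚ + rₐ)/2 = (2.744e+11 + 1.925e+12)/2 = 1.0997e+12 m.
vₚ = √(GM · (2/rₚ − 1/a)) = √(3.348e+17 · (2/2.744e+11 − 1/1.0997e+12)) m/s ≈ 1461 m/s = 1.461 km/s.
vₐ = √(GM · (2/rₐ − 1/a)) = √(3.348e+17 · (2/1.925e+12 − 1/1.0997e+12)) m/s ≈ 208.3 m/s = 208.3 m/s.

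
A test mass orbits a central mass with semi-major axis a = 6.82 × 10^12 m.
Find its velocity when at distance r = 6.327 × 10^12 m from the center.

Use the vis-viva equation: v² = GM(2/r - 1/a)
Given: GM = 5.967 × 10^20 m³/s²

Vis-viva: v = √(GM · (2/r − 1/a)).
2/r − 1/a = 2/6.327e+12 − 1/6.82e+12 = 1.69478e-13 m⁻¹.
v = √(5.967e+20 · 1.69478e-13) m/s ≈ 1.006e+04 m/s = 10.06 km/s.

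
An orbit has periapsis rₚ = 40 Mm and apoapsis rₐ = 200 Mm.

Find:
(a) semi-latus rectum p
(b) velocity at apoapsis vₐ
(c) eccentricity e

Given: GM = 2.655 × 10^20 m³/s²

Convert to SI: rₚ = 40 Mm = 4e+07 m; rₐ = 200 Mm = 2e+08 m.
(a) From a = (rₚ + rₐ)/2 = 1.2e+08 m and e = (rₐ − rₚ)/(rₐ + rₚ) = 0.666667, p = a(1 − e²) = 1.2e+08 · (1 − (0.666667)²) ≈ 6.667e+07 m
(b) With a = (rₚ + rₐ)/2 = 1.2e+08 m, vₐ = √(GM (2/rₐ − 1/a)) = √(2.655e+20 · (2/2e+08 − 1/1.2e+08)) m/s ≈ 6.652e+05 m/s
(c) e = (rₐ − rₚ)/(rₐ + rₚ) = (2e+08 − 4e+07)/(2e+08 + 4e+07) ≈ 0.6667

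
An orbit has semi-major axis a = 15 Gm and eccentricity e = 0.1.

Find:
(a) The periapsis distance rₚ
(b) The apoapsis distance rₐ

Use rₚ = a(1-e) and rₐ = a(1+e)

Convert to SI: a = 15 Gm = 1.5e+10 m.
(a) rₚ = a(1 − e) = 1.5e+10 · (1 − 0.1) = 1.5e+10 · 0.9 ≈ 1.35e+10 m = 13.5 Gm.
(b) rₐ = a(1 + e) = 1.5e+10 · (1 + 0.1) = 1.5e+10 · 1.1 ≈ 1.65e+10 m = 16.5 Gm.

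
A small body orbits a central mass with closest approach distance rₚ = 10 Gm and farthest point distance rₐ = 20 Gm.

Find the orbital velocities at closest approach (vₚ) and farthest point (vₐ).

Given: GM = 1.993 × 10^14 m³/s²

Convert to SI: rₚ = 10 Gm = 1e+10 m; rₐ = 20 Gm = 2e+10 m.
Use the vis-viva equation v² = GM(2/r − 1/a) with a = (rₚ + rₐ)/2 = (1e+10 + 2e+10)/2 = 1.5e+10 m.
vₚ = √(GM · (2/rₚ − 1/a)) = √(1.993e+14 · (2/1e+10 − 1/1.5e+10)) m/s ≈ 163 m/s = 163 m/s.
vₐ = √(GM · (2/rₐ − 1/a)) = √(1.993e+14 · (2/2e+10 − 1/1.5e+10)) m/s ≈ 81.51 m/s = 81.51 m/s.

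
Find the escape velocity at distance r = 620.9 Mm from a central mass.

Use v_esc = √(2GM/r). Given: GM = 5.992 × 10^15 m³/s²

Convert to SI: r = 620.9 Mm = 6.209e+08 m.
Escape velocity comes from setting total energy to zero: ½v² − GM/r = 0 ⇒ v_esc = √(2GM / r).
v_esc = √(2 · 5.992e+15 / 6.209e+08) m/s ≈ 4393 m/s = 4.393 km/s.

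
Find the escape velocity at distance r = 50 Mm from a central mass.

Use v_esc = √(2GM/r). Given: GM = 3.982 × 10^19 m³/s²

Convert to SI: r = 50 Mm = 5e+07 m.
Escape velocity comes from setting total energy to zero: ½v² − GM/r = 0 ⇒ v_esc = √(2GM / r).
v_esc = √(2 · 3.982e+19 / 5e+07) m/s ≈ 1.262e+06 m/s = 1262 km/s.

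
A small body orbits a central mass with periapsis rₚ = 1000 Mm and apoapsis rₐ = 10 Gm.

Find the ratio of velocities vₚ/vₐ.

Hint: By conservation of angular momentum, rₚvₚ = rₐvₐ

Convert to SI: rₚ = 1000 Mm = 1e+09 m; rₐ = 10 Gm = 1e+10 m.
Conservation of angular momentum gives rₚvₚ = rₐvₐ, so vₚ/vₐ = rₐ/rₚ.
vₚ/vₐ = 1e+10 / 1e+09 ≈ 10.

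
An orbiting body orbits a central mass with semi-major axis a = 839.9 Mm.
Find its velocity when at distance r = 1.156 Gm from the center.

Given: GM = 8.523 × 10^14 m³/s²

Convert to SI: a = 839.9 Mm = 8.399e+08 m; r = 1.156 Gm = 1.156e+09 m.
Vis-viva: v = √(GM · (2/r − 1/a)).
2/r − 1/a = 2/1.156e+09 − 1/8.399e+08 = 5.39486e-10 m⁻¹.
v = √(8.523e+14 · 5.39486e-10) m/s ≈ 678.1 m/s = 678.1 m/s.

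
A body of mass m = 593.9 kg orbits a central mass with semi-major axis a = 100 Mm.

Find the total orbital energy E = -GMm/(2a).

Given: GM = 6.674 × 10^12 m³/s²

Convert to SI: a = 100 Mm = 1e+08 m.
E = −GMm / (2a).
E = −6.674e+12 · 593.9 / (2 · 1e+08) J ≈ -1.982e+07 J = -19.82 MJ.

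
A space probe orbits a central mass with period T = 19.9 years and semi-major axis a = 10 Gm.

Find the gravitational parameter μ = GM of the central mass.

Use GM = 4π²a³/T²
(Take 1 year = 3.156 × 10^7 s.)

Convert to SI: T = 19.9 years = 6.28044e+08 s; a = 10 Gm = 1e+10 m.
GM = 4π² · a³ / T².
GM = 4π² · (1e+10)³ / (6.28044e+08)² m³/s² ≈ 1.001e+14 m³/s² = 1.001 × 10^14 m³/s².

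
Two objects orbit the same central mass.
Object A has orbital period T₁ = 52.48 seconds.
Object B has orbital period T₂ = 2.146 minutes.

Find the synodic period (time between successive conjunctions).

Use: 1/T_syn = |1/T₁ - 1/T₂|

Convert to SI: T₂ = 2.146 minutes = 128.76 s.
T_syn = |T₁ · T₂ / (T₁ − T₂)|.
T_syn = |52.48 · 128.76 / (52.48 − 128.76)| s ≈ 88.59 s = 1.476 minutes.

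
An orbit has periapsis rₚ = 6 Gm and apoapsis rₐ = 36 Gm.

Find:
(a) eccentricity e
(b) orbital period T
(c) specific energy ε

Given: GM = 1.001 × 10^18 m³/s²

Convert to SI: rₚ = 6 Gm = 6e+09 m; rₐ = 36 Gm = 3.6e+10 m.
(a) e = (rₐ − rₚ)/(rₐ + rₚ) = (3.6e+10 − 6e+09)/(3.6e+10 + 6e+09) ≈ 0.7143
(b) With a = (rₚ + rₐ)/2 = 2.1e+10 m, T = 2π √(a³/GM) = 2π √((2.1e+10)³/1.001e+18) s ≈ 1.911e+07 s
(c) With a = (rₚ + rₐ)/2 = 2.1e+10 m, ε = −GM/(2a) = −1.001e+18/(2 · 2.1e+10) J/kg ≈ -2.383e+07 J/kg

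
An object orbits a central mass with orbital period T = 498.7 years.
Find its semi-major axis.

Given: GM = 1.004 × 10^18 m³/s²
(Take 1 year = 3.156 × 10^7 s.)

Convert to SI: T = 498.7 years = 1.5739e+10 s.
Invert Kepler's third law: a = (GM · T² / (4π²))^(1/3).
Substituting T = 1.5739e+10 s and GM = 1.004e+18 m³/s²:
a = (1.004e+18 · (1.5739e+10)² / (4π²))^(1/3) m
a ≈ 1.847e+12 m = 1.847 Tm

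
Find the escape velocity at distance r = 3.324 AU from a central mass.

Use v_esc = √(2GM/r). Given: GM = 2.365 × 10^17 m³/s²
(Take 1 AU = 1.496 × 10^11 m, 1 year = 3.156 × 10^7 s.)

Convert to SI: r = 3.324 AU = 4.9727e+11 m.
Escape velocity comes from setting total energy to zero: ½v² − GM/r = 0 ⇒ v_esc = √(2GM / r).
v_esc = √(2 · 2.365e+17 / 4.9727e+11) m/s ≈ 975.3 m/s = 0.2057 AU/year.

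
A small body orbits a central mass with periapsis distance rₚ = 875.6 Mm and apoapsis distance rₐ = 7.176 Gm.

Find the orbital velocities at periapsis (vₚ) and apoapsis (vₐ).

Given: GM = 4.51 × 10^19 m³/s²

Convert to SI: rₚ = 875.6 Mm = 8.756e+08 m; rₐ = 7.176 Gm = 7.176e+09 m.
Use the vis-viva equation v² = GM(2/r − 1/a) with a = (rₚ + rₐ)/2 = (8.756e+08 + 7.176e+09)/2 = 4.0258e+09 m.
vₚ = √(GM · (2/rₚ − 1/a)) = √(4.51e+19 · (2/8.756e+08 − 1/4.0258e+09)) m/s ≈ 3.03e+05 m/s = 303 km/s.
vₐ = √(GM · (2/rₐ − 1/a)) = √(4.51e+19 · (2/7.176e+09 − 1/4.0258e+09)) m/s ≈ 3.697e+04 m/s = 36.97 km/s.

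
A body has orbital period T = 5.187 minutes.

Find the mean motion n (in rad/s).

Convert to SI: T = 5.187 minutes = 311.22 s.
n = 2π / T.
n = 2π / 311.22 s ≈ 0.02019 rad/s.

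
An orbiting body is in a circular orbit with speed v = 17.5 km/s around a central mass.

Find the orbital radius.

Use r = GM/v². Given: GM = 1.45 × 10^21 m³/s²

Convert to SI: v = 17.5 km/s = 17500 m/s.
For a circular orbit, v² = GM / r, so r = GM / v².
r = 1.45e+21 / (17500)² m ≈ 4.735e+12 m = 4.735 Tm.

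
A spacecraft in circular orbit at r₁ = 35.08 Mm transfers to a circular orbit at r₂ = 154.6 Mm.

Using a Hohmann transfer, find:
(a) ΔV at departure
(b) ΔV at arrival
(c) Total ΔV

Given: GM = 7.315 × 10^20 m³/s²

Convert to SI: r₁ = 35.08 Mm = 3.508e+07 m; r₂ = 154.6 Mm = 1.546e+08 m.
Transfer semi-major axis: a_t = (r₁ + r₂)/2 = (3.508e+07 + 1.546e+08)/2 = 9.484e+07 m.
Circular speeds: v₁ = √(GM/r₁) = 4.56644e+06 m/s, v₂ = √(GM/r₂) = 2.17522e+06 m/s.
Transfer speeds (vis-viva v² = GM(2/r − 1/a_t)): v₁ᵗ = 5.83024e+06 m/s, v₂ᵗ = 1.32293e+06 m/s.
(a) ΔV₁ = |v₁ᵗ − v₁| ≈ 1.264e+06 m/s = 1264 km/s.
(b) ΔV₂ = |v₂ − v₂ᵗ| ≈ 8.523e+05 m/s = 852.3 km/s.
(c) ΔV_total = ΔV₁ + ΔV₂ ≈ 2.116e+06 m/s = 2116 km/s.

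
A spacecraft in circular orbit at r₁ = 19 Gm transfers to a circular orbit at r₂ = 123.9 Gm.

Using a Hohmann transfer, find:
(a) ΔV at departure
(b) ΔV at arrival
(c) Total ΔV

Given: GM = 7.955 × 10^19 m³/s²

Convert to SI: r₁ = 19 Gm = 1.9e+10 m; r₂ = 123.9 Gm = 1.239e+11 m.
Transfer semi-major axis: a_t = (r₁ + r₂)/2 = (1.9e+10 + 1.239e+11)/2 = 7.145e+10 m.
Circular speeds: v₁ = √(GM/r₁) = 64705.8 m/s, v₂ = √(GM/r₂) = 25338.7 m/s.
Transfer speeds (vis-viva v² = GM(2/r − 1/a_t)): v₁ᵗ = 85207.5 m/s, v₂ᵗ = 13066.5 m/s.
(a) ΔV₁ = |v₁ᵗ − v₁| ≈ 2.05e+04 m/s = 20.5 km/s.
(b) ΔV₂ = |v₂ − v₂ᵗ| ≈ 1.227e+04 m/s = 12.27 km/s.
(c) ΔV_total = ΔV₁ + ΔV₂ ≈ 3.277e+04 m/s = 32.77 km/s.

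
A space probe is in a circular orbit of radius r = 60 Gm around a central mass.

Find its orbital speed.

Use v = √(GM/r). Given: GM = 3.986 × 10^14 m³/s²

Convert to SI: r = 60 Gm = 6e+10 m.
For a circular orbit, gravity supplies the centripetal force, so v = √(GM / r).
v = √(3.986e+14 / 6e+10) m/s ≈ 81.51 m/s = 81.51 m/s.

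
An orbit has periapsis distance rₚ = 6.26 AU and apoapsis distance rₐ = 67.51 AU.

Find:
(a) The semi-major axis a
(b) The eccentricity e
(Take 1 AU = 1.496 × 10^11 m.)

Convert to SI: rₚ = 6.26 AU = 9.36496e+11 m; rₐ = 67.51 AU = 1.00995e+13 m.
(a) a = (rₚ + rₐ) / 2 = (9.36496e+11 + 1.00995e+13) / 2 ≈ 5.518e+12 m = 36.88 AU.
(b) e = (rₐ − rₚ) / (rₐ + rₚ) = (1.00995e+13 − 9.36496e+11) / (1.00995e+13 + 9.36496e+11) ≈ 0.8303.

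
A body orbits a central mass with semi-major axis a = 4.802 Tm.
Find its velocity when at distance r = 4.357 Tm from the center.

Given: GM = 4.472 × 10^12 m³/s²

Convert to SI: a = 4.802 Tm = 4.802e+12 m; r = 4.357 Tm = 4.357e+12 m.
Vis-viva: v = √(GM · (2/r − 1/a)).
2/r − 1/a = 2/4.357e+12 − 1/4.802e+12 = 2.50785e-13 m⁻¹.
v = √(4.472e+12 · 2.50785e-13) m/s ≈ 1.059 m/s = 1.059 m/s.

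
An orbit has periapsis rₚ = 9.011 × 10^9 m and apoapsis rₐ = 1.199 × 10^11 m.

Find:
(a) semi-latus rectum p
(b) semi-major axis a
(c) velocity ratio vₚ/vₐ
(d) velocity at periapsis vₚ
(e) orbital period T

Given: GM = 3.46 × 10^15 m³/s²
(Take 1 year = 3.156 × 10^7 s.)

(a) From a = (rₚ + rₐ)/2 = 6.44555e+10 m and e = (rₐ − rₚ)/(rₐ + rₚ) = 0.860198, p = a(1 − e²) = 6.44555e+10 · (1 − (0.860198)²) ≈ 1.676e+10 m
(b) a = (rₚ + rₐ)/2 = (9.011e+09 + 1.199e+11)/2 ≈ 6.446e+10 m
(c) Conservation of angular momentum (rₚvₚ = rₐvₐ) gives vₚ/vₐ = rₐ/rₚ = 1.199e+11/9.011e+09 ≈ 13.31
(d) With a = (rₚ + rₐ)/2 = 6.44555e+10 m, vₚ = √(GM (2/rₚ − 1/a)) = √(3.46e+15 · (2/9.011e+09 − 1/6.44555e+10)) m/s ≈ 845.1 m/s
(e) With a = (rₚ + rₐ)/2 = 6.44555e+10 m, T = 2π √(a³/GM) = 2π √((6.44555e+10)³/3.46e+15) s ≈ 1.748e+09 s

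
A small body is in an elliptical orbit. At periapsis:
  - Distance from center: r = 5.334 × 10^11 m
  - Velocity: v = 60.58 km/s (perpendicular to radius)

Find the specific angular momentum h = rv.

Convert to SI: v = 60.58 km/s = 60580 m/s.
With v perpendicular to r, h = r · v.
h = 5.334e+11 · 60580 m²/s ≈ 3.231e+16 m²/s.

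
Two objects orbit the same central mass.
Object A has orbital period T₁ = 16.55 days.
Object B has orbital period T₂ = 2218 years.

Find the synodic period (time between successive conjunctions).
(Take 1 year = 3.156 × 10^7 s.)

Convert to SI: T₁ = 16.55 days = 1.42992e+06 s; T₂ = 2218 years = 7.00001e+10 s.
T_syn = |T₁ · T₂ / (T₁ − T₂)|.
T_syn = |1.42992e+06 · 7.00001e+10 / (1.42992e+06 − 7.00001e+10)| s ≈ 1.43e+06 s = 16.55 days.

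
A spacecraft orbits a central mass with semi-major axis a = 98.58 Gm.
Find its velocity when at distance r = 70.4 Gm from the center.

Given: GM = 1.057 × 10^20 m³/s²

Convert to SI: a = 98.58 Gm = 9.858e+10 m; r = 70.4 Gm = 7.04e+10 m.
Vis-viva: v = √(GM · (2/r − 1/a)).
2/r − 1/a = 2/7.04e+10 − 1/9.858e+10 = 1.8265e-11 m⁻¹.
v = √(1.057e+20 · 1.8265e-11) m/s ≈ 4.394e+04 m/s = 43.94 km/s.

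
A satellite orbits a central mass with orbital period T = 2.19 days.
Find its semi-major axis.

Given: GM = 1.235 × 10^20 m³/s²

Convert to SI: T = 2.19 days = 189216 s.
Invert Kepler's third law: a = (GM · T² / (4π²))^(1/3).
Substituting T = 189216 s and GM = 1.235e+20 m³/s²:
a = (1.235e+20 · (189216)² / (4π²))^(1/3) m
a ≈ 4.82e+09 m = 4.82 × 10^9 m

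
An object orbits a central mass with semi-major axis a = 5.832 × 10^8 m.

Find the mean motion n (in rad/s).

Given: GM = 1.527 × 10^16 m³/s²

n = √(GM / a³).
n = √(1.527e+16 / (5.832e+08)³) rad/s ≈ 8.774e-06 rad/s.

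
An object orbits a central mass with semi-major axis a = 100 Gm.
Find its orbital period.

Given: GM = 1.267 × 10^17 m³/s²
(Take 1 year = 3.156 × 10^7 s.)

Convert to SI: a = 100 Gm = 1e+11 m.
Kepler's third law: T = 2π √(a³ / GM).
Substituting a = 1e+11 m and GM = 1.267e+17 m³/s²:
T = 2π √((1e+11)³ / 1.267e+17) s
T ≈ 5.582e+08 s = 17.69 years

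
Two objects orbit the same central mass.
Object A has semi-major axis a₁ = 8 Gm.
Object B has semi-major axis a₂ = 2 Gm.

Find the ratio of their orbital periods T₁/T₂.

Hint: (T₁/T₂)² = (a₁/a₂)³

Convert to SI: a₁ = 8 Gm = 8e+09 m; a₂ = 2 Gm = 2e+09 m.
From Kepler's third law, (T₁/T₂)² = (a₁/a₂)³, so T₁/T₂ = (a₁/a₂)^(3/2).
a₁/a₂ = 8e+09 / 2e+09 = 4.
T₁/T₂ = (4)^(3/2) ≈ 8.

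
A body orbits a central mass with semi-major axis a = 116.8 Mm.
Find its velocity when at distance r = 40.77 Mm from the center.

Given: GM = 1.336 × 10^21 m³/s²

Convert to SI: a = 116.8 Mm = 1.168e+08 m; r = 40.77 Mm = 4.077e+07 m.
Vis-viva: v = √(GM · (2/r − 1/a)).
2/r − 1/a = 2/4.077e+07 − 1/1.168e+08 = 4.0494e-08 m⁻¹.
v = √(1.336e+21 · 4.0494e-08) m/s ≈ 7.355e+06 m/s = 7355 km/s.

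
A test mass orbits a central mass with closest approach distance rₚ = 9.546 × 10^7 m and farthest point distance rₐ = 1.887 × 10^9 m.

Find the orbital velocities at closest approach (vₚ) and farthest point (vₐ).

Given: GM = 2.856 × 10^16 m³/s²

Use the vis-viva equation v² = GM(2/r − 1/a) with a = (rₚ + rₐ)/2 = (9.546e+07 + 1.887e+09)/2 = 9.9123e+08 m.
vₚ = √(GM · (2/rₚ − 1/a)) = √(2.856e+16 · (2/9.546e+07 − 1/9.9123e+08)) m/s ≈ 2.387e+04 m/s = 23.87 km/s.
vₐ = √(GM · (2/rₐ − 1/a)) = √(2.856e+16 · (2/1.887e+09 − 1/9.9123e+08)) m/s ≈ 1207 m/s = 1.207 km/s.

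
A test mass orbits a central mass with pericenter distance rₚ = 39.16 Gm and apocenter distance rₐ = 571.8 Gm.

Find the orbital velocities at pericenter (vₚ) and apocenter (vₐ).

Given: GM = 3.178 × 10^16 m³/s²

Convert to SI: rₚ = 39.16 Gm = 3.916e+10 m; rₐ = 571.8 Gm = 5.718e+11 m.
Use the vis-viva equation v² = GM(2/r − 1/a) with a = (rₚ + rₐ)/2 = (3.916e+10 + 5.718e+11)/2 = 3.0548e+11 m.
vₚ = √(GM · (2/rₚ − 1/a)) = √(3.178e+16 · (2/3.916e+10 − 1/3.0548e+11)) m/s ≈ 1232 m/s = 1.232 km/s.
vₐ = √(GM · (2/rₐ − 1/a)) = √(3.178e+16 · (2/5.718e+11 − 1/3.0548e+11)) m/s ≈ 84.41 m/s = 84.41 m/s.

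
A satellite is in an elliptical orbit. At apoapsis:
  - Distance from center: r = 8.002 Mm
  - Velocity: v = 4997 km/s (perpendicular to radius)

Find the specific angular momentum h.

Convert to SI: r = 8.002 Mm = 8.002e+06 m; v = 4997 km/s = 4.997e+06 m/s.
With v perpendicular to r, h = r · v.
h = 8.002e+06 · 4.997e+06 m²/s ≈ 3.999e+13 m²/s.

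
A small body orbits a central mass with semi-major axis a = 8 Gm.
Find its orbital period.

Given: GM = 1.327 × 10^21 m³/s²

Convert to SI: a = 8 Gm = 8e+09 m.
Kepler's third law: T = 2π √(a³ / GM).
Substituting a = 8e+09 m and GM = 1.327e+21 m³/s²:
T = 2π √((8e+09)³ / 1.327e+21) s
T ≈ 1.234e+05 s = 1.428 days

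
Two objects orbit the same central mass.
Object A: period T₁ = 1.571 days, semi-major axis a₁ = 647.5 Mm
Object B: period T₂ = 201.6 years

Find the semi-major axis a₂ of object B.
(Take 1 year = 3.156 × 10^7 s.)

Convert to SI: T₁ = 1.571 days = 135734 s; a₁ = 647.5 Mm = 6.475e+08 m; T₂ = 201.6 years = 6.3625e+09 s.
Kepler's third law: (T₁/T₂)² = (a₁/a₂)³ ⇒ a₂ = a₁ · (T₂/T₁)^(2/3).
T₂/T₁ = 6.3625e+09 / 135734 = 46874.6.
a₂ = 6.475e+08 · (46874.6)^(2/3) m ≈ 8.418e+11 m = 841.8 Gm.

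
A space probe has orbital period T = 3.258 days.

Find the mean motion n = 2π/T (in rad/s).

Convert to SI: T = 3.258 days = 281491 s.
n = 2π / T.
n = 2π / 281491 s ≈ 2.232e-05 rad/s.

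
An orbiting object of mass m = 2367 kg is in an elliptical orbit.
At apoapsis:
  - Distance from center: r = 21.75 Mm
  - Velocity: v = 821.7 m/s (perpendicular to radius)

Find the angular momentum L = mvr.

Convert to SI: r = 21.75 Mm = 2.175e+07 m.
Since v is perpendicular to r, L = m · v · r.
L = 2367 · 821.7 · 2.175e+07 kg·m²/s ≈ 4.23e+13 kg·m²/s.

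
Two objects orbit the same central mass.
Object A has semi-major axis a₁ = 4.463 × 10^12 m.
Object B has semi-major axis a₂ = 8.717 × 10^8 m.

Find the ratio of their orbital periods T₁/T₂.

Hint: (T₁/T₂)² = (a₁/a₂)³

From Kepler's third law, (T₁/T₂)² = (a₁/a₂)³, so T₁/T₂ = (a₁/a₂)^(3/2).
a₁/a₂ = 4.463e+12 / 8.717e+08 = 5119.88.
T₁/T₂ = (5119.88)^(3/2) ≈ 3.663e+05.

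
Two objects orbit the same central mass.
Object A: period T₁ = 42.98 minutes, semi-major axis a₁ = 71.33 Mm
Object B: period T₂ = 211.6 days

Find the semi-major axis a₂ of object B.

Convert to SI: T₁ = 42.98 minutes = 2578.8 s; a₁ = 71.33 Mm = 7.133e+07 m; T₂ = 211.6 days = 1.82822e+07 s.
Kepler's third law: (T₁/T₂)² = (a₁/a₂)³ ⇒ a₂ = a₁ · (T₂/T₁)^(2/3).
T₂/T₁ = 1.82822e+07 / 2578.8 = 7089.44.
a₂ = 7.133e+07 · (7089.44)^(2/3) m ≈ 2.632e+10 m = 26.32 Gm.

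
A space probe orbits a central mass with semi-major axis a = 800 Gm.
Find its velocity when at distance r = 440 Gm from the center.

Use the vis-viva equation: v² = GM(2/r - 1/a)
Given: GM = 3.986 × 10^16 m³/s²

Convert to SI: a = 800 Gm = 8e+11 m; r = 440 Gm = 4.4e+11 m.
Vis-viva: v = √(GM · (2/r − 1/a)).
2/r − 1/a = 2/4.4e+11 − 1/8e+11 = 3.29545e-12 m⁻¹.
v = √(3.986e+16 · 3.29545e-12) m/s ≈ 362.4 m/s = 362.4 m/s.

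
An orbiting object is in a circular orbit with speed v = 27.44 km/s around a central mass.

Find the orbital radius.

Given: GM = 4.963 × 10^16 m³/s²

Convert to SI: v = 27.44 km/s = 27440 m/s.
For a circular orbit, v² = GM / r, so r = GM / v².
r = 4.963e+16 / (27440)² m ≈ 6.591e+07 m = 6.591 × 10^7 m.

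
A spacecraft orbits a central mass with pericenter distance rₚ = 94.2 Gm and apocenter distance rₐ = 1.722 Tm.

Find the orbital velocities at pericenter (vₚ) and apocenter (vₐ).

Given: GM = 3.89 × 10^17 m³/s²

Convert to SI: rₚ = 94.2 Gm = 9.42e+10 m; rₐ = 1.722 Tm = 1.722e+12 m.
Use the vis-viva equation v² = GM(2/r − 1/a) with a = (rₚ + rₐ)/2 = (9.42e+10 + 1.722e+12)/2 = 9.081e+11 m.
vₚ = √(GM · (2/rₚ − 1/a)) = √(3.89e+17 · (2/9.42e+10 − 1/9.081e+11)) m/s ≈ 2798 m/s = 2.798 km/s.
vₐ = √(GM · (2/rₐ − 1/a)) = √(3.89e+17 · (2/1.722e+12 − 1/9.081e+11)) m/s ≈ 153.1 m/s = 153.1 m/s.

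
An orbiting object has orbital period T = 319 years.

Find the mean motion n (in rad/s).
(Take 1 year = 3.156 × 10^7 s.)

Convert to SI: T = 319 years = 1.00676e+10 s.
n = 2π / T.
n = 2π / 1.00676e+10 s ≈ 6.241e-10 rad/s.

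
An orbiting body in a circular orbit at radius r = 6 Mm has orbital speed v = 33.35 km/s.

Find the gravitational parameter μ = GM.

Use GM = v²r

Convert to SI: r = 6 Mm = 6e+06 m; v = 33.35 km/s = 33350 m/s.
For a circular orbit v² = GM/r, so GM = v² · r.
GM = (33350)² · 6e+06 m³/s² ≈ 6.673e+15 m³/s² = 6.673 × 10^15 m³/s².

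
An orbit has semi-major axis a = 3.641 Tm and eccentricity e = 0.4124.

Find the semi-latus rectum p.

Convert to SI: a = 3.641 Tm = 3.641e+12 m.
p = a (1 − e²).
p = 3.641e+12 · (1 − (0.4124)²) = 3.641e+12 · 0.829926 ≈ 3.022e+12 m = 3.022 Tm.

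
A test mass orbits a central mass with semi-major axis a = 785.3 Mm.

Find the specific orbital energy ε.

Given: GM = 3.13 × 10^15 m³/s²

Convert to SI: a = 785.3 Mm = 7.853e+08 m.
ε = −GM / (2a).
ε = −3.13e+15 / (2 · 7.853e+08) J/kg ≈ -1.993e+06 J/kg = -1.993 MJ/kg.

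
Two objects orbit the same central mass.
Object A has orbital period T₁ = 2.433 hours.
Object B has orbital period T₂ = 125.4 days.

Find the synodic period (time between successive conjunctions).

Convert to SI: T₁ = 2.433 hours = 8758.8 s; T₂ = 125.4 days = 1.08346e+07 s.
T_syn = |T₁ · T₂ / (T₁ − T₂)|.
T_syn = |8758.8 · 1.08346e+07 / (8758.8 − 1.08346e+07)| s ≈ 8766 s = 2.435 hours.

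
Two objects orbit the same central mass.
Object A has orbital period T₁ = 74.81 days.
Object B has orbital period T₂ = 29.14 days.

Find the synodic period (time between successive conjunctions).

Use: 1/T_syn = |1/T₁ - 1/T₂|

Convert to SI: T₁ = 74.81 days = 6.46358e+06 s; T₂ = 29.14 days = 2.5177e+06 s.
T_syn = |T₁ · T₂ / (T₁ − T₂)|.
T_syn = |6.46358e+06 · 2.5177e+06 / (6.46358e+06 − 2.5177e+06)| s ≈ 4.124e+06 s = 47.73 days.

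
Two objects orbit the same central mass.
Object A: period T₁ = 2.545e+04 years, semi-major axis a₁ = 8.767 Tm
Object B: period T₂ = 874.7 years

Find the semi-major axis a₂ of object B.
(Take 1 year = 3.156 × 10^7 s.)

Convert to SI: T₁ = 2.545e+04 years = 8.03202e+11 s; a₁ = 8.767 Tm = 8.767e+12 m; T₂ = 874.7 years = 2.76055e+10 s.
Kepler's third law: (T₁/T₂)² = (a₁/a₂)³ ⇒ a₂ = a₁ · (T₂/T₁)^(2/3).
T₂/T₁ = 2.76055e+10 / 8.03202e+11 = 0.0343694.
a₂ = 8.767e+12 · (0.0343694)^(2/3) m ≈ 9.268e+11 m = 926.8 Gm.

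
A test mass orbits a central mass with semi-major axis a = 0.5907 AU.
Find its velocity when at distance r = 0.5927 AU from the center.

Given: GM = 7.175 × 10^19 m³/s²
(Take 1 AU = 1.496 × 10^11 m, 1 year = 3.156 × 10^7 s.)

Convert to SI: a = 0.5907 AU = 8.83687e+10 m; r = 0.5927 AU = 8.86679e+10 m.
Vis-viva: v = √(GM · (2/r − 1/a)).
2/r − 1/a = 2/8.86679e+10 − 1/8.83687e+10 = 1.12399e-11 m⁻¹.
v = √(7.175e+19 · 1.12399e-11) m/s ≈ 2.84e+04 m/s = 5.991 AU/year.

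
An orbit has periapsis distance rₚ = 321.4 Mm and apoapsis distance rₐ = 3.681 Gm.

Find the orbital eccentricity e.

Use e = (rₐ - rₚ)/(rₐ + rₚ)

Convert to SI: rₚ = 321.4 Mm = 3.214e+08 m; rₐ = 3.681 Gm = 3.681e+09 m.
e = (rₐ − rₚ) / (rₐ + rₚ).
e = (3.681e+09 − 3.214e+08) / (3.681e+09 + 3.214e+08) = 3.3596e+09 / 4.0024e+09 ≈ 0.8394.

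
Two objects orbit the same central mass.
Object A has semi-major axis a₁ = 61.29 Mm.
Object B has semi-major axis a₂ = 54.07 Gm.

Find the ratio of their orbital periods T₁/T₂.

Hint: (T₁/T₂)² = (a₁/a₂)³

Convert to SI: a₁ = 61.29 Mm = 6.129e+07 m; a₂ = 54.07 Gm = 5.407e+10 m.
From Kepler's third law, (T₁/T₂)² = (a₁/a₂)³, so T₁/T₂ = (a₁/a₂)^(3/2).
a₁/a₂ = 6.129e+07 / 5.407e+10 = 0.00113353.
T₁/T₂ = (0.00113353)^(3/2) ≈ 3.816e-05.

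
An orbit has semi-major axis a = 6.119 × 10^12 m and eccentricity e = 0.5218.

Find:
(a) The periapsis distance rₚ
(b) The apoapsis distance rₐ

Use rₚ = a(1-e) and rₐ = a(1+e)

(a) rₚ = a(1 − e) = 6.119e+12 · (1 − 0.5218) = 6.119e+12 · 0.4782 ≈ 2.926e+12 m = 2.926 × 10^12 m.
(b) rₐ = a(1 + e) = 6.119e+12 · (1 + 0.5218) = 6.119e+12 · 1.5218 ≈ 9.312e+12 m = 9.312 × 10^12 m.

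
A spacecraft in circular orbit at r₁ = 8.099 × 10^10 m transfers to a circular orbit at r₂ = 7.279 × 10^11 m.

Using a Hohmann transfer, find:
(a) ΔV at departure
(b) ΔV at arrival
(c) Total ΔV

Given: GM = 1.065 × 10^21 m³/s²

Transfer semi-major axis: a_t = (r₁ + r₂)/2 = (8.099e+10 + 7.279e+11)/2 = 4.04445e+11 m.
Circular speeds: v₁ = √(GM/r₁) = 114672 m/s, v₂ = √(GM/r₂) = 38250.7 m/s.
Transfer speeds (vis-viva v² = GM(2/r − 1/a_t)): v₁ᵗ = 153839 m/s, v₂ᵗ = 17116.9 m/s.
(a) ΔV₁ = |v₁ᵗ − v₁| ≈ 3.917e+04 m/s = 39.17 km/s.
(b) ΔV₂ = |v₂ − v₂ᵗ| ≈ 2.113e+04 m/s = 21.13 km/s.
(c) ΔV_total = ΔV₁ + ΔV₂ ≈ 6.03e+04 m/s = 60.3 km/s.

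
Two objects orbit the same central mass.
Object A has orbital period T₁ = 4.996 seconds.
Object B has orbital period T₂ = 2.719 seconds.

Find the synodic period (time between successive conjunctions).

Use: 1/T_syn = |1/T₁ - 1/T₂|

T_syn = |T₁ · T₂ / (T₁ − T₂)|.
T_syn = |4.996 · 2.719 / (4.996 − 2.719)| s ≈ 5.966 s = 5.966 seconds.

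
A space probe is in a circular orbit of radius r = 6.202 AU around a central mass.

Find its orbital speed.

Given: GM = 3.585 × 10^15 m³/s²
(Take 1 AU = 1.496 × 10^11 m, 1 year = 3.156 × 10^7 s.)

Convert to SI: r = 6.202 AU = 9.27819e+11 m.
For a circular orbit, gravity supplies the centripetal force, so v = √(GM / r).
v = √(3.585e+15 / 9.27819e+11) m/s ≈ 62.16 m/s = 0.01311 AU/year.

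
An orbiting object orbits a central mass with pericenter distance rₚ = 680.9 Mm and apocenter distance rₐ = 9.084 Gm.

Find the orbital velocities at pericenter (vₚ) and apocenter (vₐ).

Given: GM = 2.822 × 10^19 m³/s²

Convert to SI: rₚ = 680.9 Mm = 6.809e+08 m; rₐ = 9.084 Gm = 9.084e+09 m.
Use the vis-viva equation v² = GM(2/r − 1/a) with a = (rₚ + rₐ)/2 = (6.809e+08 + 9.084e+09)/2 = 4.88245e+09 m.
vₚ = √(GM · (2/rₚ − 1/a)) = √(2.822e+19 · (2/6.809e+08 − 1/4.88245e+09)) m/s ≈ 2.777e+05 m/s = 277.7 km/s.
vₐ = √(GM · (2/rₐ − 1/a)) = √(2.822e+19 · (2/9.084e+09 − 1/4.88245e+09)) m/s ≈ 2.081e+04 m/s = 20.81 km/s.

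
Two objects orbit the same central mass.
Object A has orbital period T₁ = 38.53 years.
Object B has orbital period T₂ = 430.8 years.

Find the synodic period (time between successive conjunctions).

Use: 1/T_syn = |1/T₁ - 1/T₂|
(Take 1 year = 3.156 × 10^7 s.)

Convert to SI: T₁ = 38.53 years = 1.21601e+09 s; T₂ = 430.8 years = 1.3596e+10 s.
T_syn = |T₁ · T₂ / (T₁ − T₂)|.
T_syn = |1.21601e+09 · 1.3596e+10 / (1.21601e+09 − 1.3596e+10)| s ≈ 1.335e+09 s = 42.31 years.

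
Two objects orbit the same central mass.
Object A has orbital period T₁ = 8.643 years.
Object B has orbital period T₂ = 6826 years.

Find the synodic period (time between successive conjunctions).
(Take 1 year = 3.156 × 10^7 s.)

Convert to SI: T₁ = 8.643 years = 2.72773e+08 s; T₂ = 6826 years = 2.15429e+11 s.
T_syn = |T₁ · T₂ / (T₁ − T₂)|.
T_syn = |2.72773e+08 · 2.15429e+11 / (2.72773e+08 − 2.15429e+11)| s ≈ 2.731e+08 s = 8.654 years.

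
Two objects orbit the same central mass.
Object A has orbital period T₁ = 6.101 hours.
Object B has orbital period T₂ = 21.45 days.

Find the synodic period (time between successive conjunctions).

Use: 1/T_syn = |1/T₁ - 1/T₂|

Convert to SI: T₁ = 6.101 hours = 21963.6 s; T₂ = 21.45 days = 1.85328e+06 s.
T_syn = |T₁ · T₂ / (T₁ − T₂)|.
T_syn = |21963.6 · 1.85328e+06 / (21963.6 − 1.85328e+06)| s ≈ 2.223e+04 s = 6.174 hours.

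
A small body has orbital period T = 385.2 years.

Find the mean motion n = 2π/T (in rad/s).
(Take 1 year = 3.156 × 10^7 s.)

Convert to SI: T = 385.2 years = 1.21569e+10 s.
n = 2π / T.
n = 2π / 1.21569e+10 s ≈ 5.168e-10 rad/s.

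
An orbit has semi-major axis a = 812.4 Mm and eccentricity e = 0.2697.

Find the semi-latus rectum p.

Convert to SI: a = 812.4 Mm = 8.124e+08 m.
p = a (1 − e²).
p = 8.124e+08 · (1 − (0.2697)²) = 8.124e+08 · 0.927262 ≈ 7.533e+08 m = 753.3 Mm.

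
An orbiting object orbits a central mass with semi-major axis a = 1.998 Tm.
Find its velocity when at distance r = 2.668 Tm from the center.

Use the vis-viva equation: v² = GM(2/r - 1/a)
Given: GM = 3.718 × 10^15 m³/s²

Convert to SI: a = 1.998 Tm = 1.998e+12 m; r = 2.668 Tm = 2.668e+12 m.
Vis-viva: v = √(GM · (2/r − 1/a)).
2/r − 1/a = 2/2.668e+12 − 1/1.998e+12 = 2.49125e-13 m⁻¹.
v = √(3.718e+15 · 2.49125e-13) m/s ≈ 30.43 m/s = 30.43 m/s.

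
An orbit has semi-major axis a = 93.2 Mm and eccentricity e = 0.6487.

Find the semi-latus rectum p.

Convert to SI: a = 93.2 Mm = 9.32e+07 m.
p = a (1 − e²).
p = 9.32e+07 · (1 − (0.6487)²) = 9.32e+07 · 0.579188 ≈ 5.398e+07 m = 53.98 Mm.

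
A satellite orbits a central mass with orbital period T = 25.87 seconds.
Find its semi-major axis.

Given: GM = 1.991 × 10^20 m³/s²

Invert Kepler's third law: a = (GM · T² / (4π²))^(1/3).
Substituting T = 25.87 s and GM = 1.991e+20 m³/s²:
a = (1.991e+20 · (25.87)² / (4π²))^(1/3) m
a ≈ 1.5e+07 m = 15 Mm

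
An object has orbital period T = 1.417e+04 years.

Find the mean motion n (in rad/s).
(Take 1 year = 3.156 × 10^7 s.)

Convert to SI: T = 1.417e+04 years = 4.47205e+11 s.
n = 2π / T.
n = 2π / 4.47205e+11 s ≈ 1.405e-11 rad/s.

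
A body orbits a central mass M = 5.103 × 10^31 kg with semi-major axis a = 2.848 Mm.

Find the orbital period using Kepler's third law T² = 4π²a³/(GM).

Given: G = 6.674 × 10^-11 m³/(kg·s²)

Convert to SI: a = 2.848 Mm = 2.848e+06 m.
GM = G · M = 6.674e-11 · 5.103e+31 = 3.40574e+21 m³/s².
Kepler's third law: T = 2π √(a³ / GM).
Substituting a = 2.848e+06 m and GM = 3.40574e+21 m³/s²:
T = 2π √((2.848e+06)³ / 3.40574e+21) s
T ≈ 0.5175 s = 0.5175 seconds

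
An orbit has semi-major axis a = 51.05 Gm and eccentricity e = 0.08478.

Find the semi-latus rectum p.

Convert to SI: a = 51.05 Gm = 5.105e+10 m.
p = a (1 − e²).
p = 5.105e+10 · (1 − (0.08478)²) = 5.105e+10 · 0.992812 ≈ 5.068e+10 m = 50.68 Gm.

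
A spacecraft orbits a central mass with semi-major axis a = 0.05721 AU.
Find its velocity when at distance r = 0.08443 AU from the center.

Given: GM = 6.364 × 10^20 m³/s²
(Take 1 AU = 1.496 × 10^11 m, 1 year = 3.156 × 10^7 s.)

Convert to SI: a = 0.05721 AU = 8.55862e+09 m; r = 0.08443 AU = 1.26307e+10 m.
Vis-viva: v = √(GM · (2/r − 1/a)).
2/r − 1/a = 2/1.26307e+10 − 1/8.55862e+09 = 4.15027e-11 m⁻¹.
v = √(6.364e+20 · 4.15027e-11) m/s ≈ 1.625e+05 m/s = 34.29 AU/year.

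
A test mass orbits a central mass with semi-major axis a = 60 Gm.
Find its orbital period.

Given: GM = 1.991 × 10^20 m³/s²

Convert to SI: a = 60 Gm = 6e+10 m.
Kepler's third law: T = 2π √(a³ / GM).
Substituting a = 6e+10 m and GM = 1.991e+20 m³/s²:
T = 2π √((6e+10)³ / 1.991e+20) s
T ≈ 6.544e+06 s = 75.75 days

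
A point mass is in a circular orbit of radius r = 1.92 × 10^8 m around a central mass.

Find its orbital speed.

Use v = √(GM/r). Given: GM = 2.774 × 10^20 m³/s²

For a circular orbit, gravity supplies the centripetal force, so v = √(GM / r).
v = √(2.774e+20 / 1.92e+08) m/s ≈ 1.202e+06 m/s = 1202 km/s.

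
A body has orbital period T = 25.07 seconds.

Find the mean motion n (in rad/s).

n = 2π / T.
n = 2π / 25.07 s ≈ 0.2506 rad/s.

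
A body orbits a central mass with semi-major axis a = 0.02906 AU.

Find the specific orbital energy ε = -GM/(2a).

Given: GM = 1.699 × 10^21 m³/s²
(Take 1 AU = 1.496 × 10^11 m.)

Convert to SI: a = 0.02906 AU = 4.34738e+09 m.
ε = −GM / (2a).
ε = −1.699e+21 / (2 · 4.34738e+09) J/kg ≈ -1.954e+11 J/kg = -195.4 GJ/kg.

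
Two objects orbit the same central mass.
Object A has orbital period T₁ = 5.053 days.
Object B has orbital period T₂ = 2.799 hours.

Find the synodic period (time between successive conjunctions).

Convert to SI: T₁ = 5.053 days = 436579 s; T₂ = 2.799 hours = 10076.4 s.
T_syn = |T₁ · T₂ / (T₁ − T₂)|.
T_syn = |436579 · 10076.4 / (436579 − 10076.4)| s ≈ 1.031e+04 s = 2.865 hours.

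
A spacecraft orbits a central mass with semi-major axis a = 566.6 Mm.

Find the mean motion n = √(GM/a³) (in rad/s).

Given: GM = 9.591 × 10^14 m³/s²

Convert to SI: a = 566.6 Mm = 5.666e+08 m.
n = √(GM / a³).
n = √(9.591e+14 / (5.666e+08)³) rad/s ≈ 2.296e-06 rad/s.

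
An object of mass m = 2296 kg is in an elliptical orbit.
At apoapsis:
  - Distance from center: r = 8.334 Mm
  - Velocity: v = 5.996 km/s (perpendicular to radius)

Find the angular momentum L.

Convert to SI: r = 8.334 Mm = 8.334e+06 m; v = 5.996 km/s = 5996 m/s.
Since v is perpendicular to r, L = m · v · r.
L = 2296 · 5996 · 8.334e+06 kg·m²/s ≈ 1.147e+14 kg·m²/s.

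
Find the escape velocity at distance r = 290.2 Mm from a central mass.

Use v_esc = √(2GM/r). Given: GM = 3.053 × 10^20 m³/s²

Convert to SI: r = 290.2 Mm = 2.902e+08 m.
Escape velocity comes from setting total energy to zero: ½v² − GM/r = 0 ⇒ v_esc = √(2GM / r).
v_esc = √(2 · 3.053e+20 / 2.902e+08) m/s ≈ 1.451e+06 m/s = 1451 km/s.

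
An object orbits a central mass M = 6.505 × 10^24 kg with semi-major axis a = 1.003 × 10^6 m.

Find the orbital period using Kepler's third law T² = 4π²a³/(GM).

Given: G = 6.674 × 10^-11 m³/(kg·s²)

GM = G · M = 6.674e-11 · 6.505e+24 = 4.34144e+14 m³/s².
Kepler's third law: T = 2π √(a³ / GM).
Substituting a = 1.003e+06 m and GM = 4.34144e+14 m³/s²:
T = 2π √((1.003e+06)³ / 4.34144e+14) s
T ≈ 302.9 s = 5.049 minutes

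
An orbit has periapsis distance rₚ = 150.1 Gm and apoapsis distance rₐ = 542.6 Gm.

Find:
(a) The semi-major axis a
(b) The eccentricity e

Convert to SI: rₚ = 150.1 Gm = 1.501e+11 m; rₐ = 542.6 Gm = 5.426e+11 m.
(a) a = (rₚ + rₐ) / 2 = (1.501e+11 + 5.426e+11) / 2 ≈ 3.464e+11 m = 346.4 Gm.
(b) e = (rₐ − rₚ) / (rₐ + rₚ) = (5.426e+11 − 1.501e+11) / (5.426e+11 + 1.501e+11) ≈ 0.5666.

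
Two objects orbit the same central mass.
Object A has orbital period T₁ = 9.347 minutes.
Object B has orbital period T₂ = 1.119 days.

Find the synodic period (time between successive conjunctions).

Convert to SI: T₁ = 9.347 minutes = 560.82 s; T₂ = 1.119 days = 96681.6 s.
T_syn = |T₁ · T₂ / (T₁ − T₂)|.
T_syn = |560.82 · 96681.6 / (560.82 − 96681.6)| s ≈ 564.1 s = 9.402 minutes.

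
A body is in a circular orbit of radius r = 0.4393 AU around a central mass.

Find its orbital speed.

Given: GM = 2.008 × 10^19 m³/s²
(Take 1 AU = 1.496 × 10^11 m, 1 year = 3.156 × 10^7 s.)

Convert to SI: r = 0.4393 AU = 6.57193e+10 m.
For a circular orbit, gravity supplies the centripetal force, so v = √(GM / r).
v = √(2.008e+19 / 6.57193e+10) m/s ≈ 1.748e+04 m/s = 3.688 AU/year.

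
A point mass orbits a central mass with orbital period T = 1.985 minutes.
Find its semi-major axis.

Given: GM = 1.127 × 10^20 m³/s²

Convert to SI: T = 1.985 minutes = 119.1 s.
Invert Kepler's third law: a = (GM · T² / (4π²))^(1/3).
Substituting T = 119.1 s and GM = 1.127e+20 m³/s²:
a = (1.127e+20 · (119.1)² / (4π²))^(1/3) m
a ≈ 3.434e+07 m = 3.434 × 10^7 m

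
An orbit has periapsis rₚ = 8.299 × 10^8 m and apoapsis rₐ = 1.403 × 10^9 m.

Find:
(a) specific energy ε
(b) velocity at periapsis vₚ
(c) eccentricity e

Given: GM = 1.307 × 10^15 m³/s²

(a) With a = (rₚ + rₐ)/2 = 1.11645e+09 m, ε = −GM/(2a) = −1.307e+15/(2 · 1.11645e+09) J/kg ≈ -5.853e+05 J/kg
(b) With a = (rₚ + rₐ)/2 = 1.11645e+09 m, vₚ = √(GM (2/rₚ − 1/a)) = √(1.307e+15 · (2/8.299e+08 − 1/1.11645e+09)) m/s ≈ 1407 m/s
(c) e = (rₐ − rₚ)/(rₐ + rₚ) = (1.403e+09 − 8.299e+08)/(1.403e+09 + 8.299e+08) ≈ 0.2567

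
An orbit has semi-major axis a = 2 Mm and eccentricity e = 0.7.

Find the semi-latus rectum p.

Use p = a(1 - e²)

Convert to SI: a = 2 Mm = 2e+06 m.
p = a (1 − e²).
p = 2e+06 · (1 − (0.7)²) = 2e+06 · 0.51 ≈ 1.02e+06 m = 1.02 Mm.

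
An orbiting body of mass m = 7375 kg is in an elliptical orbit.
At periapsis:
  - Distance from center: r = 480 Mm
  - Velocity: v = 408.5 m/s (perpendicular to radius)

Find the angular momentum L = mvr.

Convert to SI: r = 480 Mm = 4.8e+08 m.
Since v is perpendicular to r, L = m · v · r.
L = 7375 · 408.5 · 4.8e+08 kg·m²/s ≈ 1.446e+15 kg·m²/s.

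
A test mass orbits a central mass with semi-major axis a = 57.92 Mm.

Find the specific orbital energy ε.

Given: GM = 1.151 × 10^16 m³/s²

Convert to SI: a = 57.92 Mm = 5.792e+07 m.
ε = −GM / (2a).
ε = −1.151e+16 / (2 · 5.792e+07) J/kg ≈ -9.936e+07 J/kg = -99.36 MJ/kg.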